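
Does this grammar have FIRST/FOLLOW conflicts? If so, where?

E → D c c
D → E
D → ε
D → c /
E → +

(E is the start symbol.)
Yes. D → E with FOLLOW(D) on { 'c' }; D → c '/' with FOLLOW(D) on { 'c' }

Nullable non-terminals: D.
FIRST sets used below: FIRST(E) = { '+', 'c' }

D: nullable alternative(s) D → ε; FOLLOW(D) = { 'c' }
  D → E: FIRST \ {ε} = { '+', 'c' } — overlaps FOLLOW(D) on { 'c' }: CONFLICT
  D → ε: FIRST \ {ε} = { } — this is the only nullable alternative, skip
  D → c /: FIRST \ {ε} = { 'c' } — overlaps FOLLOW(D) on { 'c' }: CONFLICT

E has no nullable alternative, so no FIRST/FOLLOW check is needed there.

So the grammar has 2 FIRST/FOLLOW conflicts (marked CONFLICT above).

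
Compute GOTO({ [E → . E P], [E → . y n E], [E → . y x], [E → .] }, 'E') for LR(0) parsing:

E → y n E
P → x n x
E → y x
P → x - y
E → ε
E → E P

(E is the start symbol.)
{ [E → E . P], [P → . x - y], [P → . x n x] }

GOTO(I, 'E') = CLOSURE({ [A → αX.β] : [A → α.Xβ] ∈ I, X = 'E' })

Items with dot before 'E', with the dot advanced:
  [E → . E P] → [E → E . P]
Closure of the advanced items:
  [E → E . P] has the dot before P: add [P → . x n x], [P → . x - y]

GOTO = { [E → E . P], [P → . x - y], [P → . x n x] }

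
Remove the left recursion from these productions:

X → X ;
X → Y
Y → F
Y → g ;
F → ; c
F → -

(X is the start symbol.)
X is directly left-recursive. The standard transformation for
  A → A α₁ | ... | A α_m | β₁ | ... | β_n
is
  A  → β₁ A' | ... | β_n A'
  A' → α₁ A' | ... | α_m A' | ε

X → Y becomes X → Y X'
X → X ; becomes X' → ; X'
Add X' → ε

Productions for other non-terminals are unchanged:
  Y → F
  Y → g ;
  F → ; c
  F → -

Resulting grammar:
X → Y X'
X' → ; X'
X' → ε
Y → F
Y → g ;
F → ; c
F → -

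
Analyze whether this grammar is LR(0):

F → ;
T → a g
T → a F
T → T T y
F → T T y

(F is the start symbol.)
No. Reduce-reduce conflict: [F → T T y .] and [T → T T y .]

Augment with F' → F and build the canonical LR(0) collection (I0 = CLOSURE({[F' → . F]}), then GOTO on every symbol after a dot until no new states appear). It has 11 states:
  I0: { [F → . ;], [F → . T T y], [F' → . F], [T → . T T y], [T → . a F], [T → . a g] }  — shift
  I1: { [F → ; .] }  — reduce
  I2: { [F' → F .] }  — accept
  I3: { [F → T . T y], [T → . T T y], [T → . a F], [T → . a g], [T → T . T y] }  — shift
  I4: { [F → . ;], [F → . T T y], [T → . T T y], [T → . a F], [T → . a g], [T → a . F], [T → a . g] }  — shift
  I5: { [T → a F .] }  — reduce
  I6: { [T → a g .] }  — reduce
  I7: { [F → T T . y], [T → . T T y], [T → . a F], [T → . a g], [T → T . T y], [T → T T . y] }  — shift
  I8: { [T → . T T y], [T → . a F], [T → . a g], [T → T . T y], [T → T T . y] }  — shift
  I9: { [F → T T y .], [T → T T y .] }  — 2 reduces
  I10: { [T → T T y .] }  — reduce

Conflict in state I9:
  Reduce-reduce conflict: [F → T T y .] and [T → T T y .]
So the grammar is NOT LR(0).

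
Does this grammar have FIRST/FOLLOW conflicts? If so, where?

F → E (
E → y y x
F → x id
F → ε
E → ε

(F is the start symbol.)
Nullable non-terminals: E, F.
FIRST sets used below: FIRST(E) = { 'y', ε }

E: nullable alternative(s) E → ε; FOLLOW(E) = { '(' }
  E → y y x: FIRST \ {ε} = { 'y' } — disjoint from FOLLOW(E)
  E → ε: FIRST \ {ε} = { } — this is the only nullable alternative, skip

F: nullable alternative(s) F → ε; FOLLOW(F) = { $ }
  F → E (: FIRST \ {ε} = { '(', 'y' } — disjoint from FOLLOW(F)
  F → x id: FIRST \ {ε} = { 'x' } — disjoint from FOLLOW(F)
  F → ε: FIRST \ {ε} = { } — this is the only nullable alternative, skip

No FIRST/FOLLOW conflicts found.

Answer: No FIRST/FOLLOW conflicts.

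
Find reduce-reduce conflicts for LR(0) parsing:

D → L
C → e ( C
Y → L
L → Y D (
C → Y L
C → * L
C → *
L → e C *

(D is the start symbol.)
A reduce-reduce conflict occurs when an LR(0) state has two complete items [A → α .] and [B → β .] — both call for a reduction, and with no lookahead the parser cannot choose between them.

Augment with D' → D and build the canonical LR(0) collection (I0 = CLOSURE({[D' → . D]}), then GOTO on every symbol after a dot until no new states appear). It has 17 states:
  I0: { [D → . L], [D' → . D], [L → . Y D (], [L → . e C *], [Y → . L] }  — shift
  I1: { [D' → D .] }  — accept
  I2: { [D → L .], [Y → L .] }  — 2 reduces
  I3: { [D → . L], [L → . Y D (], [L → . e C *], [L → Y . D (], [Y → . L] }  — shift
  I4: { [C → . * L], [C → . *], [C → . Y L], [C → . e ( C], [L → . Y D (], [L → . e C *], [L → e . C *], [Y → . L] }  — shift
  I5: { [C → * . L], [C → * .], [L → . Y D (], [L → . e C *], [Y → . L] }  — shift, reduce
  I6: { [L → e C . *] }  — shift
  I7: { [Y → L .] }  — reduce
  I8: { [C → Y . L], [D → . L], [L → . Y D (], [L → . e C *], [L → Y . D (], [Y → . L] }  — shift
  I9: { [C → . * L], [C → . *], [C → . Y L], [C → . e ( C], [C → e . ( C], [L → . Y D (], [L → . e C *], [L → e . C *], [Y → . L] }  — shift
  I10: { [C → . * L], [C → . *], [C → . Y L], [C → . e ( C], [C → e ( . C], [L → . Y D (], [L → . e C *], [Y → . L] }  — shift
  I11: { [C → e ( C .] }  — reduce
  I12: { [L → Y D . (] }  — shift
  I13: { [C → Y L .], [D → L .], [Y → L .] }  — 3 reduces
  I14: { [L → Y D ( .] }  — reduce
  I15: { [L → e C * .] }  — reduce
  I16: { [C → * L .], [Y → L .] }  — 2 reduces

I2 contains complete items [D → L .], [Y → L .] — reduce-reduce conflict.
I13 contains complete items [C → Y L .], [D → L .], [Y → L .] — reduce-reduce conflict.
I16 contains complete items [C → * L .], [Y → L .] — reduce-reduce conflict.

Answer: Yes — I2: [D → L .] vs [Y → L .]; I13: [C → Y L .] vs [D → L .]; I16: [C → * L .] vs [Y → L .]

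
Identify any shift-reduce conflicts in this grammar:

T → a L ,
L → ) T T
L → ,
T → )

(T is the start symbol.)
A shift-reduce conflict occurs when an LR(0) state has both:
  - a complete (reduce) item [A → α .] (dot at the end), and
  - a shift item [B → β . c γ] (dot before a terminal).

Augment with T' → T and build the canonical LR(0) collection (I0 = CLOSURE({[T' → . T]}), then GOTO on every symbol after a dot until no new states appear). It has 10 states:
  I0: { [T → . )], [T → . a L ,], [T' → . T] }  — shift
  I1: { [T → ) .] }  — reduce
  I2: { [T' → T .] }  — accept
  I3: { [L → . ) T T], [L → . ,], [T → a . L ,] }  — shift
  I4: { [L → ) . T T], [T → . )], [T → . a L ,] }  — shift
  I5: { [L → , .] }  — reduce
  I6: { [T → a L . ,] }  — shift
  I7: { [T → a L , .] }  — reduce
  I8: { [L → ) T . T], [T → . )], [T → . a L ,] }  — shift
  I9: { [L → ) T T .] }  — reduce

No state contains both a complete item and a shift item.

Answer: No shift-reduce conflicts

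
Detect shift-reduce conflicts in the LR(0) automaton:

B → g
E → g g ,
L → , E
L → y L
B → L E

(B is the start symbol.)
A shift-reduce conflict occurs when an LR(0) state has both:
  - a complete (reduce) item [A → α .] (dot at the end), and
  - a shift item [B → β . c γ] (dot before a terminal).

Augment with B' → B and build the canonical LR(0) collection (I0 = CLOSURE({[B' → . B]}), then GOTO on every symbol after a dot until no new states appear). It has 12 states:
  I0: { [B → . L E], [B → . g], [B' → . B], [L → . , E], [L → . y L] }  — shift
  I1: { [E → . g g ,], [L → , . E] }  — shift
  I2: { [B' → B .] }  — accept
  I3: { [B → L . E], [E → . g g ,] }  — shift
  I4: { [B → g .] }  — reduce
  I5: { [L → . , E], [L → . y L], [L → y . L] }  — shift
  I6: { [L → y L .] }  — reduce
  I7: { [B → L E .] }  — reduce
  I8: { [E → g . g ,] }  — shift
  I9: { [E → g g . ,] }  — shift
  I10: { [E → g g , .] }  — reduce
  I11: { [L → , E .] }  — reduce

No state contains both a complete item and a shift item.

Answer: No shift-reduce conflicts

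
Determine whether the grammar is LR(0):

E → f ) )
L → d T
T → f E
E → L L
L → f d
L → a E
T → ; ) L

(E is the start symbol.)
A grammar is LR(0) if no state in the canonical LR(0) collection has:
  - both a shift item (dot before a terminal) and a complete item (shift-reduce conflict), or
  - two or more complete items (reduce-reduce conflict; the accept item [E' → E .] counts as a complete item here).

Augment with E' → E and build the canonical LR(0) collection (I0 = CLOSURE({[E' → . E]}), then GOTO on every symbol after a dot until no new states appear). It has 18 states:
  I0: { [E → . L L], [E → . f ) )], [E' → . E], [L → . a E], [L → . d T], [L → . f d] }  — shift
  I1: { [E' → E .] }  — accept
  I2: { [E → L . L], [L → . a E], [L → . d T], [L → . f d] }  — shift
  I3: { [E → . L L], [E → . f ) )], [L → . a E], [L → . d T], [L → . f d], [L → a . E] }  — shift
  I4: { [L → d . T], [T → . ; ) L], [T → . f E] }  — shift
  I5: { [E → f . ) )], [L → f . d] }  — shift
  I6: { [E → f ) . )] }  — shift
  I7: { [L → f d .] }  — reduce
  I8: { [E → f ) ) .] }  — reduce
  I9: { [T → ; . ) L] }  — shift
  I10: { [L → d T .] }  — reduce
  I11: { [E → . L L], [E → . f ) )], [L → . a E], [L → . d T], [L → . f d], [T → f . E] }  — shift
  I12: { [T → f E .] }  — reduce
  I13: { [L → . a E], [L → . d T], [L → . f d], [T → ; ) . L] }  — shift
  I14: { [T → ; ) L .] }  — reduce
  I15: { [L → f . d] }  — shift
  I16: { [L → a E .] }  — reduce
  I17: { [E → L L .] }  — reduce

Every state is either a pure shift/goto state or contains exactly one complete item and nothing to shift — no conflicts. The grammar is LR(0).

Answer: Yes, the grammar is LR(0)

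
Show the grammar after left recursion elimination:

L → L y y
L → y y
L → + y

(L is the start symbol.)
L is directly left-recursive. The standard transformation for
  A → A α₁ | ... | A α_m | β₁ | ... | β_n
is
  A  → β₁ A' | ... | β_n A'
  A' → α₁ A' | ... | α_m A' | ε

L → y y becomes L → y y L'
L → + y becomes L → + y L'
L → L y y becomes L' → y y L'
Add L' → ε

Resulting grammar:
L → y y L'
L → + y L'
L' → y y L'
L' → ε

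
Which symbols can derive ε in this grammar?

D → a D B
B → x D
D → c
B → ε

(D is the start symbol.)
{ 'B' }

A non-terminal is nullable if it can derive ε (the empty string): either it has an ε-production, or it has a production whose right-hand side consists entirely of nullable non-terminals.

ε-productions: B → ε
So B is immediately nullable.
No further non-terminal can be added: every production for the remaining non-terminals contains a terminal or a non-nullable non-terminal.
Nullable = { 'B' }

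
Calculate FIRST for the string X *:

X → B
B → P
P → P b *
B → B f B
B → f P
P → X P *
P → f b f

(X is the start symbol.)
FIRST sets of the non-terminals involved (from the grammar, by fixed-point iteration):
  FIRST(X) = { 'f' }

To compute FIRST(X *), process the symbols left to right:
Symbol X is a non-terminal. Add FIRST(X) \ {ε} = { 'f' }
X is not nullable (ε ∉ FIRST(X)), so stop here.
FIRST(X *) = { 'f' }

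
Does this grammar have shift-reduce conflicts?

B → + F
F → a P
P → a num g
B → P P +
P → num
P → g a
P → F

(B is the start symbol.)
Yes — I10: [P → num .] vs [P → a num . g]

Augment with B' → B and build the canonical LR(0) collection (I0 = CLOSURE({[B' → . B]}), then GOTO on every symbol after a dot until no new states appear). It has 16 states:
  I0: { [B → . + F], [B → . P P +], [B' → . B], [F → . a P], [P → . F], [P → . a num g], [P → . g a], [P → . num] }  — shift
  I1: { [B → + . F], [F → . a P] }  — shift
  I2: { [B' → B .] }  — accept
  I3: { [P → F .] }  — reduce
  I4: { [B → P . P +], [F → . a P], [P → . F], [P → . a num g], [P → . g a], [P → . num] }  — shift
  I5: { [F → . a P], [F → a . P], [P → . F], [P → . a num g], [P → . g a], [P → . num], [P → a . num g] }  — shift
  I6: { [P → g . a] }  — shift
  I7: { [P → num .] }  — reduce
  I8: { [P → g a .] }  — reduce
  I9: { [F → a P .] }  — reduce
  I10: { [P → a num . g], [P → num .] }  — shift, reduce
  I11: { [P → a num g .] }  — reduce
  I12: { [B → P P . +] }  — shift
  I13: { [B → P P + .] }  — reduce
  I14: { [B → + F .] }  — reduce
  I15: { [F → . a P], [F → a . P], [P → . F], [P → . a num g], [P → . g a], [P → . num] }  — shift

I10 contains reduce item [P → num .] and shift item [P → a num . g] — shift-reduce conflict.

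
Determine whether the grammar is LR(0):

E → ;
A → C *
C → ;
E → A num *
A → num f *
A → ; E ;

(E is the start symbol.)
No. Shift-reduce conflict between [C → ; .] and [A → . ; E ;]

Augment with E' → E and build the canonical LR(0) collection (I0 = CLOSURE({[E' → . E]}), then GOTO on every symbol after a dot until no new states appear). It has 13 states:
  I0: { [A → . ; E ;], [A → . C *], [A → . num f *], [C → . ;], [E → . ;], [E → . A num *], [E' → . E] }  — shift
  I1: { [A → . ; E ;], [A → . C *], [A → . num f *], [A → ; . E ;], [C → . ;], [C → ; .], [E → . ;], [E → . A num *], [E → ; .] }  — shift, 2 reduces
  I2: { [E → A . num *] }  — shift
  I3: { [A → C . *] }  — shift
  I4: { [E' → E .] }  — accept
  I5: { [A → num . f *] }  — shift
  I6: { [A → num f . *] }  — shift
  I7: { [A → num f * .] }  — reduce
  I8: { [A → C * .] }  — reduce
  I9: { [E → A num . *] }  — shift
  I10: { [E → A num * .] }  — reduce
  I11: { [A → ; E . ;] }  — shift
  I12: { [A → ; E ; .] }  — reduce

Conflict in state I1:
  Shift-reduce conflict between [C → ; .] and [A → . ; E ;]
So the grammar is NOT LR(0).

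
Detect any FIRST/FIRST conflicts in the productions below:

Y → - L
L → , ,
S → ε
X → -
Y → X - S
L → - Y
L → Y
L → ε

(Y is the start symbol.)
FIRST sets of the non-terminals at (or reachable through a nullable prefix from) the front of some alternative:
  FIRST(X) = { '-' }
  FIRST(Y) = { '-' }

Productions for Y:
  Y → - L: FIRST = { '-' }
  Y → X - S: FIRST = { '-' }
Productions for L:
  L → , ,: FIRST = { ',' }
  L → - Y: FIRST = { '-' }
  L → Y: FIRST = { '-' }
  L → ε: FIRST = { ε }
S, X have only one production, so no FIRST/FIRST conflict is possible there.

Conflict for Y: Y → - L and Y → X - S
  Overlap: { '-' }
Conflict for L: L → - Y and L → Y
  Overlap: { '-' }

Answer: Yes. Y → '-' L / Y → X '-' S on { '-' }; L → '-' Y / L → Y on { '-' }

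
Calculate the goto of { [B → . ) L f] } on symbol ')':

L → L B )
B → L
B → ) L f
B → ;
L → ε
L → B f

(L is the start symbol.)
GOTO(I, ')') = CLOSURE({ [A → αX.β] : [A → α.Xβ] ∈ I, X = ')' })

Items with dot before ')', with the dot advanced:
  [B → . ) L f] → [B → ) . L f]
Closure of the advanced items:
  [B → ) . L f] has the dot before L: add [L → . L B )], [L → .], [L → . B f]
  [L → . B f] has the dot before B: add [B → . L], [B → . ) L f], [B → . ;]

GOTO = { [B → ) . L f], [B → . ) L f], [B → . ;], [B → . L], [L → . B f], [L → . L B )], [L → .] }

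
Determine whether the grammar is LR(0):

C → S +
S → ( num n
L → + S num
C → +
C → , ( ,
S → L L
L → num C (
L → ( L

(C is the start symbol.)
A grammar is LR(0) if no state in the canonical LR(0) collection has:
  - both a shift item (dot before a terminal) and a complete item (shift-reduce conflict), or
  - two or more complete items (reduce-reduce conflict; the accept item [C' → C .] counts as a complete item here).

Augment with C' → C and build the canonical LR(0) collection (I0 = CLOSURE({[C' → . C]}), then GOTO on every symbol after a dot until no new states appear). It has 21 states:
  I0: { [C → . +], [C → . , ( ,], [C → . S +], [C' → . C], [L → . ( L], [L → . + S num], [L → . num C (], [S → . ( num n], [S → . L L] }  — shift
  I1: { [L → ( . L], [L → . ( L], [L → . + S num], [L → . num C (], [S → ( . num n] }  — shift
  I2: { [C → + .], [L → + . S num], [L → . ( L], [L → . + S num], [L → . num C (], [S → . ( num n], [S → . L L] }  — shift, reduce
  I3: { [C → , . ( ,] }  — shift
  I4: { [C' → C .] }  — accept
  I5: { [L → . ( L], [L → . + S num], [L → . num C (], [S → L . L] }  — shift
  I6: { [C → S . +] }  — shift
  I7: { [C → . +], [C → . , ( ,], [C → . S +], [L → . ( L], [L → . + S num], [L → . num C (], [L → num . C (], [S → . ( num n], [S → . L L] }  — shift
  I8: { [L → num C . (] }  — shift
  I9: { [L → num C ( .] }  — reduce
  I10: { [C → S + .] }  — reduce
  I11: { [L → ( . L], [L → . ( L], [L → . + S num], [L → . num C (] }  — shift
  I12: { [L → + . S num], [L → . ( L], [L → . + S num], [L → . num C (], [S → . ( num n], [S → . L L] }  — shift
  I13: { [S → L L .] }  — reduce
  I14: { [L → + S . num] }  — shift
  I15: { [L → + S num .] }  — reduce
  I16: { [L → ( L .] }  — reduce
  I17: { [C → , ( . ,] }  — shift
  I18: { [C → , ( , .] }  — reduce
  I19: { [C → . +], [C → . , ( ,], [C → . S +], [L → . ( L], [L → . + S num], [L → . num C (], [L → num . C (], [S → ( num . n], [S → . ( num n], [S → . L L] }  — shift
  I20: { [S → ( num n .] }  — reduce

Conflict in state I2:
  Shift-reduce conflict between [C → + .] and [L → . ( L]
So the grammar is NOT LR(0).

Answer: No. Shift-reduce conflict between [C → + .] and [L → . ( L]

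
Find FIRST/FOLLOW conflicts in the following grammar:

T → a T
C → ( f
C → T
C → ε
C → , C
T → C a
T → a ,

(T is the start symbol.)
Yes. C → T with FOLLOW(C) on { 'a' }

A FIRST/FOLLOW conflict occurs when a non-terminal N has a nullable alternative N → β (β ⇒* ε) and another alternative N → α with FIRST(α) ∩ FOLLOW(N) ≠ ∅: on such a lookahead the parser cannot decide between expanding α and letting N vanish via β.

Nullable non-terminals: C.
FIRST sets used below: FIRST(T) = { '(', ',', 'a' }

C: nullable alternative(s) C → ε; FOLLOW(C) = { 'a' }
  C → ( f: FIRST \ {ε} = { '(' } — disjoint from FOLLOW(C)
  C → T: FIRST \ {ε} = { '(', ',', 'a' } — overlaps FOLLOW(C) on { 'a' }: CONFLICT
  C → ε: FIRST \ {ε} = { } — this is the only nullable alternative, skip
  C → , C: FIRST \ {ε} = { ',' } — disjoint from FOLLOW(C)

T has no nullable alternative, so no FIRST/FOLLOW check is needed there.

So the grammar has 1 FIRST/FOLLOW conflict (marked CONFLICT above).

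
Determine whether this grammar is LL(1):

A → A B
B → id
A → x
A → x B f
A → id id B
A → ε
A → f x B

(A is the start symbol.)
No. Predict set conflict for A: { 'x' }

A grammar is LL(1) if for each non-terminal N with multiple productions, the predict sets of those productions are pairwise disjoint, where PREDICT(N → α) = (FIRST(α) \ {ε}) ∪ (FOLLOW(N) if α ⇒* ε).

Relevant sets:
  FIRST(A) = { 'f', 'id', 'x', ε }
  FIRST(B) = { 'id' }
  FOLLOW(A) = { $, 'id' }

For A:
  PREDICT(A → A B) = { 'f', 'id', 'x' }
  PREDICT(A → x) = { 'x' }
  PREDICT(A → x B f) = { 'x' }
  PREDICT(A → id id B) = { 'id' }
  PREDICT(A → ε) = { $, 'id' }
  PREDICT(A → f x B) = { 'f' }
B has a single production, so nothing to check there.

Conflict found: Predict set conflict for A: { 'x' }
The grammar is NOT LL(1).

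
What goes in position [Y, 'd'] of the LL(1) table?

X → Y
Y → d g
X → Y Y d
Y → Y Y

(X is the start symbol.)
To find M[Y, 'd'], we find productions for Y where 'd' is in the predict set (PREDICT(N → α) = (FIRST(α) \ {ε}) ∪ (FOLLOW(N) if α ⇒* ε)).

Relevant sets:
  FIRST(Y) = { 'd' }

Y → d g: PREDICT = { 'd' }
  'd' is in predict set, so this production goes in M[Y, 'd']
Y → Y Y: PREDICT = { 'd' }
  'd' is in predict set, so this production goes in M[Y, 'd']

M[Y, 'd'] = Y → d g, Y → Y Y  (a multiply-defined cell — the grammar is not LL(1))

Answer: Y → d g, Y → Y Y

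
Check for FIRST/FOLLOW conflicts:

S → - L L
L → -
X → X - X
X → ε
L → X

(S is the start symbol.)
A FIRST/FOLLOW conflict occurs when a non-terminal N has a nullable alternative N → β (β ⇒* ε) and another alternative N → α with FIRST(α) ∩ FOLLOW(N) ≠ ∅: on such a lookahead the parser cannot decide between expanding α and letting N vanish via β.

Nullable non-terminals: L, X.
FIRST sets used below: FIRST(X) = { '-', ε }

L: nullable alternative(s) L → X; FOLLOW(L) = { $, '-' }
  L → -: FIRST \ {ε} = { '-' } — overlaps FOLLOW(L) on { '-' }: CONFLICT
  L → X: FIRST \ {ε} = { '-' } — this is the only nullable alternative, skip

X: nullable alternative(s) X → ε; FOLLOW(X) = { $, '-' }
  X → X - X: FIRST \ {ε} = { '-' } — overlaps FOLLOW(X) on { '-' }: CONFLICT
  X → ε: FIRST \ {ε} = { } — this is the only nullable alternative, skip

S has no nullable alternative, so no FIRST/FOLLOW check is needed there.

So the grammar has 2 FIRST/FOLLOW conflicts (marked CONFLICT above).

Answer: Yes. L → '-' with FOLLOW(L) on { '-' }; X → X '-' X with FOLLOW(X) on { '-' }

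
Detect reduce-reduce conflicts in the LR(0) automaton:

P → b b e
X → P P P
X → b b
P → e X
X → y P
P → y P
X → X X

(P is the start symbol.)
Yes — I10: [P → y P .] vs [X → y P .]

Augment with P' → P and build the canonical LR(0) collection (I0 = CLOSURE({[P' → . P]}), then GOTO on every symbol after a dot until no new states appear). It has 17 states:
  I0: { [P → . b b e], [P → . e X], [P → . y P], [P' → . P] }  — shift
  I1: { [P' → P .] }  — accept
  I2: { [P → b . b e] }  — shift
  I3: { [P → . b b e], [P → . e X], [P → . y P], [P → e . X], [X → . P P P], [X → . X X], [X → . b b], [X → . y P] }  — shift
  I4: { [P → . b b e], [P → . e X], [P → . y P], [P → y . P] }  — shift
  I5: { [P → y P .] }  — reduce
  I6: { [P → . b b e], [P → . e X], [P → . y P], [X → P . P P] }  — shift
  I7: { [P → . b b e], [P → . e X], [P → . y P], [P → e X .], [X → . P P P], [X → . X X], [X → . b b], [X → . y P], [X → X . X] }  — shift, reduce
  I8: { [P → b . b e], [X → b . b] }  — shift
  I9: { [P → . b b e], [P → . e X], [P → . y P], [P → y . P], [X → y . P] }  — shift
  I10: { [P → y P .], [X → y P .] }  — 2 reduces
  I11: { [P → b b . e], [X → b b .] }  — shift, reduce
  I12: { [P → b b e .] }  — reduce
  I13: { [P → . b b e], [P → . e X], [P → . y P], [X → . P P P], [X → . X X], [X → . b b], [X → . y P], [X → X . X], [X → X X .] }  — shift, reduce
  I14: { [P → . b b e], [P → . e X], [P → . y P], [X → P P . P] }  — shift
  I15: { [X → P P P .] }  — reduce
  I16: { [P → b b . e] }  — shift

I10 contains complete items [P → y P .], [X → y P .] — reduce-reduce conflict.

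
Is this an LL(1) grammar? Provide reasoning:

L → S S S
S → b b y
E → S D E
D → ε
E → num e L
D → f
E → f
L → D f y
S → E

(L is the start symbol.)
No. Predict set conflict for L: { 'f' }

A grammar is LL(1) if for each non-terminal N with multiple productions, the predict sets of those productions are pairwise disjoint, where PREDICT(N → α) = (FIRST(α) \ {ε}) ∪ (FOLLOW(N) if α ⇒* ε).

Relevant sets:
  FIRST(S) = { 'b', 'f', 'num' }
  FIRST(D) = { 'f', ε }
  FIRST(E) = { 'b', 'f', 'num' }
  FOLLOW(D) = { 'b', 'f', 'num' }

For L:
  PREDICT(L → S S S) = { 'b', 'f', 'num' }
  PREDICT(L → D f y) = { 'f' }
For S:
  PREDICT(S → b b y) = { 'b' }
  PREDICT(S → E) = { 'b', 'f', 'num' }
For E:
  PREDICT(E → S D E) = { 'b', 'f', 'num' }
  PREDICT(E → num e L) = { 'num' }
  PREDICT(E → f) = { 'f' }
For D:
  PREDICT(D → ε) = { 'b', 'f', 'num' }
  PREDICT(D → f) = { 'f' }

Conflict found: Predict set conflict for L: { 'f' }
The grammar is NOT LL(1).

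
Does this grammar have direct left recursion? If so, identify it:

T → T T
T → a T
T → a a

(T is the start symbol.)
T → T T: LEFT RECURSIVE (starts with T)
T → a T: starts with a
T → a a: starts with a

The grammar has direct left recursion on: T.

Answer: Yes, T is left-recursive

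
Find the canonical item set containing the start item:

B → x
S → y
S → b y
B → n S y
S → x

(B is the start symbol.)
{ [B → . n S y], [B → . x], [B' → . B] }

First, augment the grammar with B' → B
I₀ = CLOSURE({ [B' → . B] }):
  [B' → . B] has the dot before B: add [B → . x], [B → . n S y]
No further items can be added.

I₀ = { [B → . n S y], [B → . x], [B' → . B] }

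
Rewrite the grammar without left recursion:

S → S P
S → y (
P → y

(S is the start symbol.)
S is directly left-recursive. The standard transformation for
  A → A α₁ | ... | A α_m | β₁ | ... | β_n
is
  A  → β₁ A' | ... | β_n A'
  A' → α₁ A' | ... | α_m A' | ε

S → y ( becomes S → y ( S'
S → S P becomes S' → P S'
Add S' → ε

Productions for other non-terminals are unchanged:
  P → y

Resulting grammar:
S → y ( S'
S' → P S'
S' → ε
P → y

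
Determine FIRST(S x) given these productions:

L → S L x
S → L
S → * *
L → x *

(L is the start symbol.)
FIRST sets of the non-terminals involved (from the grammar, by fixed-point iteration):
  FIRST(S) = { '*', 'x' }

To compute FIRST(S x), process the symbols left to right:
Symbol S is a non-terminal. Add FIRST(S) \ {ε} = { '*', 'x' }
S is not nullable (ε ∉ FIRST(S)), so stop here.
FIRST(S x) = { '*', 'x' }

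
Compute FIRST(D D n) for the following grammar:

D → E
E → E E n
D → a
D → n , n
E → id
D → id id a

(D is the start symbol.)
FIRST sets of the non-terminals involved (from the grammar, by fixed-point iteration):
  FIRST(D) = { 'a', 'id', 'n' }

To compute FIRST(D D n), process the symbols left to right:
Symbol D is a non-terminal. Add FIRST(D) \ {ε} = { 'a', 'id', 'n' }
D is not nullable (ε ∉ FIRST(D)), so stop here.
FIRST(D D n) = { 'a', 'id', 'n' }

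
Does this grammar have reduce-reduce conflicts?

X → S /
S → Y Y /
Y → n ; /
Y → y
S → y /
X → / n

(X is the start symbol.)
Augment with X' → X and build the canonical LR(0) collection (I0 = CLOSURE({[X' → . X]}), then GOTO on every symbol after a dot until no new states appear). It has 15 states:
  I0: { [S → . Y Y /], [S → . y /], [X → . / n], [X → . S /], [X' → . X], [Y → . n ; /], [Y → . y] }  — shift
  I1: { [X → / . n] }  — shift
  I2: { [X → S . /] }  — shift
  I3: { [X' → X .] }  — accept
  I4: { [S → Y . Y /], [Y → . n ; /], [Y → . y] }  — shift
  I5: { [Y → n . ; /] }  — shift
  I6: { [S → y . /], [Y → y .] }  — shift, reduce
  I7: { [S → y / .] }  — reduce
  I8: { [Y → n ; . /] }  — shift
  I9: { [Y → n ; / .] }  — reduce
  I10: { [S → Y Y . /] }  — shift
  I11: { [Y → y .] }  — reduce
  I12: { [S → Y Y / .] }  — reduce
  I13: { [X → S / .] }  — reduce
  I14: { [X → / n .] }  — reduce

No state contains more than one complete item.

Answer: No reduce-reduce conflicts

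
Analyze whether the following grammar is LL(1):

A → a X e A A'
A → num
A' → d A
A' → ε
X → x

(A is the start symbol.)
A grammar is LL(1) if for each non-terminal N with multiple productions, the predict sets of those productions are pairwise disjoint, where PREDICT(N → α) = (FIRST(α) \ {ε}) ∪ (FOLLOW(N) if α ⇒* ε).

Relevant sets:
  FOLLOW(A') = { $, 'd' }

For A:
  PREDICT(A → a X e A A') = { 'a' }
  PREDICT(A → num) = { 'num' }
For A':
  PREDICT(A' → d A) = { 'd' }
  PREDICT(A' → ε) = { $, 'd' }
X has a single production, so nothing to check there.

Conflict found: Predict set conflict for A': { 'd' }
The grammar is NOT LL(1).

Answer: No. Predict set conflict for A': { 'd' }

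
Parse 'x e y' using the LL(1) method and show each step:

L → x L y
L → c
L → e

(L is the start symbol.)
LL(1) parsing maintains a stack (initially the start symbol over $) and the input. At each step: if the stack top is a terminal, match it against the current input token; if it is a non-terminal N, replace it with the RHS of M[N, lookahead] (the unique production whose predict set contains the lookahead).

Stack is shown with the top on the left.

Stack    Input    Action
------------------------
L $      x e y $  output L → x L y
x L y $  x e y $  match 'x'
L y $    e y $    output L → e
e y $    e y $    match 'e'
y $      y $      match 'y'
$        $        accept

The string is accepted.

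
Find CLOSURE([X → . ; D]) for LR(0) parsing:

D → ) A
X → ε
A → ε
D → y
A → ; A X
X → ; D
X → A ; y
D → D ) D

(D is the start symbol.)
Start with: [X → . ; D]
The dot precedes the terminal ';', so nothing is added.

CLOSURE = { [X → . ; D] }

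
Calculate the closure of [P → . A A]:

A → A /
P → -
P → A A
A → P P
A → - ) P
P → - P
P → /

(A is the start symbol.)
{ [A → . - ) P], [A → . A /], [A → . P P], [P → . - P], [P → . -], [P → . /], [P → . A A] }

Start with: [P → . A A]
  [P → . A A] has the dot before A: add [A → . A /], [A → . P P], [A → . - ) P]
  [A → . P P] has the dot before P: add [P → . -], [P → . - P], [P → . /]
No further items can be added.

CLOSURE = { [A → . - ) P], [A → . A /], [A → . P P], [P → . - P], [P → . -], [P → . /], [P → . A A] }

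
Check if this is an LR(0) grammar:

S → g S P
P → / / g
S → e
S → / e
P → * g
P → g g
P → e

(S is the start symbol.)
Yes, the grammar is LR(0)

A grammar is LR(0) if no state in the canonical LR(0) collection has:
  - both a shift item (dot before a terminal) and a complete item (shift-reduce conflict), or
  - two or more complete items (reduce-reduce conflict; the accept item [S' → S .] counts as a complete item here).

Augment with S' → S and build the canonical LR(0) collection (I0 = CLOSURE({[S' → . S]}), then GOTO on every symbol after a dot until no new states appear). It has 16 states:
  I0: { [S → . / e], [S → . e], [S → . g S P], [S' → . S] }  — shift
  I1: { [S → / . e] }  — shift
  I2: { [S' → S .] }  — accept
  I3: { [S → e .] }  — reduce
  I4: { [S → . / e], [S → . e], [S → . g S P], [S → g . S P] }  — shift
  I5: { [P → . * g], [P → . / / g], [P → . e], [P → . g g], [S → g S . P] }  — shift
  I6: { [P → * . g] }  — shift
  I7: { [P → / . / g] }  — shift
  I8: { [S → g S P .] }  — reduce
  I9: { [P → e .] }  — reduce
  I10: { [P → g . g] }  — shift
  I11: { [P → g g .] }  — reduce
  I12: { [P → / / . g] }  — shift
  I13: { [P → / / g .] }  — reduce
  I14: { [P → * g .] }  — reduce
  I15: { [S → / e .] }  — reduce

Every state is either a pure shift/goto state or contains exactly one complete item and nothing to shift — no conflicts. The grammar is LR(0).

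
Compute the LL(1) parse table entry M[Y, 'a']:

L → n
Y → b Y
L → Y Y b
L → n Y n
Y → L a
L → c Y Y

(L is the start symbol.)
Empty (error entry)

To find M[Y, 'a'], we find productions for Y where 'a' is in the predict set (PREDICT(N → α) = (FIRST(α) \ {ε}) ∪ (FOLLOW(N) if α ⇒* ε)).

Relevant sets:
  FIRST(L) = { 'b', 'c', 'n' }

Y → b Y: PREDICT = { 'b' }
Y → L a: PREDICT = { 'b', 'c', 'n' }

M[Y, 'a'] is empty (no production applies)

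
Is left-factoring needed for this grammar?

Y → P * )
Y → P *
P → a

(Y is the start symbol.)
Yes, Y has productions with common prefix 'P *'

Left-factoring is needed when two productions for the same non-terminal
share a common prefix on the right-hand side.

Productions for Y:
  Y → P * )
  Y → P *

Found common prefix 'P *' in productions for Y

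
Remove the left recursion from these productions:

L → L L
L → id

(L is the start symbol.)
L → id L'
L' → L L'
L' → ε

L is directly left-recursive. The standard transformation for
  A → A α₁ | ... | A α_m | β₁ | ... | β_n
is
  A  → β₁ A' | ... | β_n A'
  A' → α₁ A' | ... | α_m A' | ε

L → id becomes L → id L'
L → L L becomes L' → L L'
Add L' → ε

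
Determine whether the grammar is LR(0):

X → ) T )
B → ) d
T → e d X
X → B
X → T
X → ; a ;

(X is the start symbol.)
A grammar is LR(0) if no state in the canonical LR(0) collection has:
  - both a shift item (dot before a terminal) and a complete item (shift-reduce conflict), or
  - two or more complete items (reduce-reduce conflict; the accept item [X' → X .] counts as a complete item here).

Augment with X' → X and build the canonical LR(0) collection (I0 = CLOSURE({[X' → . X]}), then GOTO on every symbol after a dot until no new states appear). It has 14 states:
  I0: { [B → . ) d], [T → . e d X], [X → . ) T )], [X → . ; a ;], [X → . B], [X → . T], [X' → . X] }  — shift
  I1: { [B → ) . d], [T → . e d X], [X → ) . T )] }  — shift
  I2: { [X → ; . a ;] }  — shift
  I3: { [X → B .] }  — reduce
  I4: { [X → T .] }  — reduce
  I5: { [X' → X .] }  — accept
  I6: { [T → e . d X] }  — shift
  I7: { [B → . ) d], [T → . e d X], [T → e d . X], [X → . ) T )], [X → . ; a ;], [X → . B], [X → . T] }  — shift
  I8: { [T → e d X .] }  — reduce
  I9: { [X → ; a . ;] }  — shift
  I10: { [X → ; a ; .] }  — reduce
  I11: { [X → ) T . )] }  — shift
  I12: { [B → ) d .] }  — reduce
  I13: { [X → ) T ) .] }  — reduce

Every state is either a pure shift/goto state or contains exactly one complete item and nothing to shift — no conflicts. The grammar is LR(0).

Answer: Yes, the grammar is LR(0)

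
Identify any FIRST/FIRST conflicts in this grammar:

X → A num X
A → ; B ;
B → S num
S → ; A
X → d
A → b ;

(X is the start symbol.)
No FIRST/FIRST conflicts.

A FIRST/FIRST conflict occurs when two productions N → α and N → β for the same non-terminal have FIRST(α) ∩ FIRST(β) ≠ ∅ (with ε ∈ FIRST of a nullable right-hand side, so two nullable alternatives also conflict).

FIRST sets of the non-terminals at (or reachable through a nullable prefix from) the front of some alternative:
  FIRST(A) = { ';', 'b' }

Productions for X:
  X → A num X: FIRST = { ';', 'b' }
  X → d: FIRST = { 'd' }
Productions for A:
  A → ; B ;: FIRST = { ';' }
  A → b ;: FIRST = { 'b' }
B, S have only one production, so no FIRST/FIRST conflict is possible there.

All alternatives of each non-terminal have pairwise disjoint FIRST sets.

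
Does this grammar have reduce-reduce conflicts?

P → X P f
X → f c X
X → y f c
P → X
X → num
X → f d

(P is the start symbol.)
A reduce-reduce conflict occurs when an LR(0) state has two complete items [A → α .] and [B → β .] — both call for a reduction, and with no lookahead the parser cannot choose between them.

Augment with P' → P and build the canonical LR(0) collection (I0 = CLOSURE({[P' → . P]}), then GOTO on every symbol after a dot until no new states appear). It has 13 states:
  I0: { [P → . X P f], [P → . X], [P' → . P], [X → . f c X], [X → . f d], [X → . num], [X → . y f c] }  — shift
  I1: { [P' → P .] }  — accept
  I2: { [P → . X P f], [P → . X], [P → X . P f], [P → X .], [X → . f c X], [X → . f d], [X → . num], [X → . y f c] }  — shift, reduce
  I3: { [X → f . c X], [X → f . d] }  — shift
  I4: { [X → num .] }  — reduce
  I5: { [X → y . f c] }  — shift
  I6: { [X → y f . c] }  — shift
  I7: { [X → y f c .] }  — reduce
  I8: { [X → . f c X], [X → . f d], [X → . num], [X → . y f c], [X → f c . X] }  — shift
  I9: { [X → f d .] }  — reduce
  I10: { [X → f c X .] }  — reduce
  I11: { [P → X P . f] }  — shift
  I12: { [P → X P f .] }  — reduce

No state contains more than one complete item.

Answer: No reduce-reduce conflicts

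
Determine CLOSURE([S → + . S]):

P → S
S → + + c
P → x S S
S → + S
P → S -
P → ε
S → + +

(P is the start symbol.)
{ [S → + . S], [S → . + + c], [S → . + +], [S → . + S] }

Start with: [S → + . S]
  [S → + . S] has the dot before S: add [S → . + + c], [S → . + S], [S → . + +]
No further items can be added.

CLOSURE = { [S → + . S], [S → . + + c], [S → . + +], [S → . + S] }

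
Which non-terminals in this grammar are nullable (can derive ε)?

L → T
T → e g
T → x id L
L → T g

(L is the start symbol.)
None

There are no ε-productions, so no non-terminal can derive ε.
No non-terminals are nullable.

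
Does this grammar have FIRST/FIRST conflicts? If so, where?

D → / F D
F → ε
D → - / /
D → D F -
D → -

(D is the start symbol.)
Yes. D → '/' F D / D → D F '-' on { '/' }; D → '-' '/' '/' / D → D F '-' on { '-' }; D → '-' '/' '/' / D → '-' on { '-' }; D → D F '-' / D → '-' on { '-' }

FIRST sets of the non-terminals at (or reachable through a nullable prefix from) the front of some alternative:
  FIRST(D) = { '-', '/' }

Productions for D:
  D → / F D: FIRST = { '/' }
  D → - / /: FIRST = { '-' }
  D → D F -: FIRST = { '-', '/' }
  D → -: FIRST = { '-' }
F has only one production, so no FIRST/FIRST conflict is possible there.

Conflict for D: D → / F D and D → D F -
  Overlap: { '/' }
Conflict for D: D → - / / and D → D F -
  Overlap: { '-' }
Conflict for D: D → - / / and D → -
  Overlap: { '-' }
Conflict for D: D → D F - and D → -
  Overlap: { '-' }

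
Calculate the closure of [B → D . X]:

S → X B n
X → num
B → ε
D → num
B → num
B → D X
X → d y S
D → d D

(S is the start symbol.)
To compute CLOSURE, for each item [A → α.Bβ] where B is a non-terminal, add [B → .γ] for all productions B → γ; repeat for the newly added items until nothing changes.

Start with: [B → D . X]
  [B → D . X] has the dot before X: add [X → . num], [X → . d y S]
No further items can be added.

CLOSURE = { [B → D . X], [X → . d y S], [X → . num] }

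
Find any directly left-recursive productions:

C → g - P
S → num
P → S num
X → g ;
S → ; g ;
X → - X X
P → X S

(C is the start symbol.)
No direct left recursion

Direct left recursion occurs when N → N α for some non-terminal N (the right-hand side begins with the left-hand side itself).

C → g - P: starts with g
S → num: starts with num
P → S num: starts with S
X → g ;: starts with g
S → ; g ;: starts with ';'
X → - X X: starts with '-'
P → X S: starts with X

No direct left recursion found.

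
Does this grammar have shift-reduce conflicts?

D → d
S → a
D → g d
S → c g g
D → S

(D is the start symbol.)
No shift-reduce conflicts

Augment with D' → D and build the canonical LR(0) collection (I0 = CLOSURE({[D' → . D]}), then GOTO on every symbol after a dot until no new states appear). It has 10 states:
  I0: { [D → . S], [D → . d], [D → . g d], [D' → . D], [S → . a], [S → . c g g] }  — shift
  I1: { [D' → D .] }  — accept
  I2: { [D → S .] }  — reduce
  I3: { [S → a .] }  — reduce
  I4: { [S → c . g g] }  — shift
  I5: { [D → d .] }  — reduce
  I6: { [D → g . d] }  — shift
  I7: { [D → g d .] }  — reduce
  I8: { [S → c g . g] }  — shift
  I9: { [S → c g g .] }  — reduce

No state contains both a complete item and a shift item.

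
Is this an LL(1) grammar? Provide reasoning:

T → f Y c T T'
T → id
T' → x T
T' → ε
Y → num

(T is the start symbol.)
No. Predict set conflict for T': { 'x' }

A grammar is LL(1) if for each non-terminal N with multiple productions, the predict sets of those productions are pairwise disjoint, where PREDICT(N → α) = (FIRST(α) \ {ε}) ∪ (FOLLOW(N) if α ⇒* ε).

Relevant sets:
  FOLLOW(T') = { $, 'x' }

For T:
  PREDICT(T → f Y c T T') = { 'f' }
  PREDICT(T → id) = { 'id' }
For T':
  PREDICT(T' → x T) = { 'x' }
  PREDICT(T' → ε) = { $, 'x' }
Y has a single production, so nothing to check there.

Conflict found: Predict set conflict for T': { 'x' }
The grammar is NOT LL(1).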